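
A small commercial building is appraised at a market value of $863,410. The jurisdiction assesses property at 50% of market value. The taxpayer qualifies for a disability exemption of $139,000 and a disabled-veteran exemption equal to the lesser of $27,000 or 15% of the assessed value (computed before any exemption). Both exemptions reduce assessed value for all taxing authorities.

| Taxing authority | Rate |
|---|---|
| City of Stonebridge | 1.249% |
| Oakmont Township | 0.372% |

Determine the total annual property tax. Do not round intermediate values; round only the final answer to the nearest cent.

$4,307.08

Assessed value = $863,410 × 0.5 = $431,705
Disabled-veteran exemption = min($27,000, 15% × $431,705) = min($27,000, $64,755.75) = $27,000 (dollar cap binds)
Taxable value = $431,705 − $139,000 − $27,000 = $265,705
City of Stonebridge: $265,705 × 0.01249 = $3,318.65545
Oakmont Township: $265,705 × 0.00372 = $988.4226
Total = $4,307.07805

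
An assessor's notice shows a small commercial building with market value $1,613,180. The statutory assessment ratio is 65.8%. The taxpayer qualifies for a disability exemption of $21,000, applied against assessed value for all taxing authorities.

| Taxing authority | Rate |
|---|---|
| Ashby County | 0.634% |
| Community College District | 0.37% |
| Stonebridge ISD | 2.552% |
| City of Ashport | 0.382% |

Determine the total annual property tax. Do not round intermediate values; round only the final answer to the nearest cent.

Assessed value = $1,613,180 × 0.658 = $1,061,472.44
Taxable value = $1,061,472.44 − $21,000 = $1,040,472.44
Ashby County: $1,040,472.44 × 0.00634 = $6,596.5952696
Community College District: $1,040,472.44 × 0.0037 = $3,849.748028
Stonebridge ISD: $1,040,472.44 × 0.02552 = $26,552.8566688
City of Ashport: $1,040,472.44 × 0.00382 = $3,974.6047208
Total = $6,596.5952696 + $3,849.748028 + $26,552.8566688 + $3,974.6047208 = $40,973.8046872

$40,973.80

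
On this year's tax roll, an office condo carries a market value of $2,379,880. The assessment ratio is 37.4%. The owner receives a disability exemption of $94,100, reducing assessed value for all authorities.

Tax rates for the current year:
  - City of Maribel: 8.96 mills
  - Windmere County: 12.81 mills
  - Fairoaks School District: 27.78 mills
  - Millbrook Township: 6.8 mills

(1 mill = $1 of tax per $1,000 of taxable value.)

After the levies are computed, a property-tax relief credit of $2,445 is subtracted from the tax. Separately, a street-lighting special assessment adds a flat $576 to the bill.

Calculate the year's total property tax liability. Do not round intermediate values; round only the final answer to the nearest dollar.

Assessed value = $2,379,880 × 0.374 = $890,075.12
Taxable value = $890,075.12 − $94,100 = $795,975.12
City of Maribel: $795,975.12 × 0.00896 = $7,131.9370752
Windmere County: $795,975.12 × 0.01281 = $10,196.4412872
Fairoaks School District: $795,975.12 × 0.02778 = $22,112.1888336
Millbrook Township: $795,975.12 × 0.0068 = $5,412.630816
Levies subtotal = $44,853.198012
After credit = $44,853.198012 − $2,445 = $42,408.198012
Total = $42,408.198012 + $576 = $42,984.198012

$42,984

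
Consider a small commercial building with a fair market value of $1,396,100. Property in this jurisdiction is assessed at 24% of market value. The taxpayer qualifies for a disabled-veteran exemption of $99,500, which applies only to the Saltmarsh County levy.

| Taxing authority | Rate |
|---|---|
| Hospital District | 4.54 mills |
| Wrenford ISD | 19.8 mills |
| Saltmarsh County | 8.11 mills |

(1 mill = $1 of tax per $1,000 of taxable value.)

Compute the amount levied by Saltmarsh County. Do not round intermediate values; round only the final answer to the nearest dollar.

Assessed value = $1,396,100 × 0.24 = $335,064
Saltmarsh County taxable value = $335,064 − $99,500 = $235,564
Saltmarsh County levy = $235,564 × 0.00811 = $1,910.42404

$1,910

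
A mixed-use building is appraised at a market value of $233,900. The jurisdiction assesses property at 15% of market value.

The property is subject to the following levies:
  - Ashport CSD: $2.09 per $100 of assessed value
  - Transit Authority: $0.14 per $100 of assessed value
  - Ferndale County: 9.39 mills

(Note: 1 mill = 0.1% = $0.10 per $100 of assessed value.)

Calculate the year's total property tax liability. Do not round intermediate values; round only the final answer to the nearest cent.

$1,111.84

Assessed value = $233,900 × 0.15 = $35,085
Ashport CSD: $35,085 × 0.0209 = $733.2765
Transit Authority: $35,085 × 0.0014 = $49.119
Ferndale County: $35,085 × 0.00939 = $329.44815
Total = $1,111.84365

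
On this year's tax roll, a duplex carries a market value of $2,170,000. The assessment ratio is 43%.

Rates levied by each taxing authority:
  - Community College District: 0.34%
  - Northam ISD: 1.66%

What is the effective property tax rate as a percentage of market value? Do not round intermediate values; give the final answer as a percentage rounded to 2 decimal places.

Assessed value = $2,170,000 × 0.43 = $933,100
Community College District: $933,100 × 0.0034 = $3,172.54
Northam ISD: $933,100 × 0.0166 = $15,489.46
Total tax = $18,662
Effective rate = $18,662 ÷ $2,170,000 = 0.86% of market value

0.86%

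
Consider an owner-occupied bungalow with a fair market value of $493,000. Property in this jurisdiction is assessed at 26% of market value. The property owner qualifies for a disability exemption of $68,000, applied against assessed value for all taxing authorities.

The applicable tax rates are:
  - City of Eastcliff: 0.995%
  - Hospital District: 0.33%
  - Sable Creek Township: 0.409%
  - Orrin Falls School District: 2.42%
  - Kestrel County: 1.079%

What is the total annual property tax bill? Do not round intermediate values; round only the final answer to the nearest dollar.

Assessed value = $493,000 × 0.26 = $128,180
Taxable value = $128,180 − $68,000 = $60,180
City of Eastcliff: $60,180 × 0.00995 = $598.791
Hospital District: $60,180 × 0.0033 = $198.594
Sable Creek Township: $60,180 × 0.00409 = $246.1362
Orrin Falls School District: $60,180 × 0.0242 = $1,456.356
Kestrel County: $60,180 × 0.01079 = $649.3422
Total = $598.791 + $198.594 + $246.1362 + $1,456.356 + $649.3422 = $3,149.2194

$3,149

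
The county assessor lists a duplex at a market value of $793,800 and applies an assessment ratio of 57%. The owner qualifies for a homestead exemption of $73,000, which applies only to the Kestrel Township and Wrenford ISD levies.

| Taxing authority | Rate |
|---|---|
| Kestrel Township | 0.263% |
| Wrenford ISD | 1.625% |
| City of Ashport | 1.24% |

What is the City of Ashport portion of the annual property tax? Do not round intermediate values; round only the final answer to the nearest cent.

$5,610.58

Assessed value = $793,800 × 0.57 = $452,466
City of Ashport taxable value = $452,466 (exemption does not apply)
City of Ashport levy = $452,466 × 0.0124 = $5,610.5784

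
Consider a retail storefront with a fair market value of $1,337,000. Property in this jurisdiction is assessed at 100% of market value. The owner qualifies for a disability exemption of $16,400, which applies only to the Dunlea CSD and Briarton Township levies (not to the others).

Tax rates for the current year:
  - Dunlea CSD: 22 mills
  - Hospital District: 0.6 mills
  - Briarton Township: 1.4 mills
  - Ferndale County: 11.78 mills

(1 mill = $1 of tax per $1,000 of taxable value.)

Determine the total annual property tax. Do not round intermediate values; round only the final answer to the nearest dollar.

Assessed value = $1,337,000 × 1 = $1,337,000
Dunlea CSD: ($1,337,000 − $16,400) × 0.022 = $1,320,600 × 0.022 = $29,053.2
Hospital District: $1,337,000 × 0.0006 = $802.2
Briarton Township: ($1,337,000 − $16,400) × 0.0014 = $1,320,600 × 0.0014 = $1,848.84
Ferndale County: $1,337,000 × 0.01178 = $15,749.86
Total = $47,454.1

$47,454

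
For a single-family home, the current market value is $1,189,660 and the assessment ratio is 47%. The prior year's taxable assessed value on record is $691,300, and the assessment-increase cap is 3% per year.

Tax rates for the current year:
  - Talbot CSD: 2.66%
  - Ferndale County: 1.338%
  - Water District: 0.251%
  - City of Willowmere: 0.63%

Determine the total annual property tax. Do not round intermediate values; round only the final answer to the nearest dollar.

Uncapped assessed value = $1,189,660 × 0.47 = $559,140.2
Cap limit = $691,300 × 1.03 = $712,039
Taxable assessed value = min($559,140.2, $712,039) = $559,140.2 (cap does not bind)
Talbot CSD: $559,140.2 × 0.0266 = $14,873.12932
Ferndale County: $559,140.2 × 0.01338 = $7,481.295876
Water District: $559,140.2 × 0.00251 = $1,403.441902
City of Willowmere: $559,140.2 × 0.0063 = $3,522.58326
Total = $27,280.450358

$27,280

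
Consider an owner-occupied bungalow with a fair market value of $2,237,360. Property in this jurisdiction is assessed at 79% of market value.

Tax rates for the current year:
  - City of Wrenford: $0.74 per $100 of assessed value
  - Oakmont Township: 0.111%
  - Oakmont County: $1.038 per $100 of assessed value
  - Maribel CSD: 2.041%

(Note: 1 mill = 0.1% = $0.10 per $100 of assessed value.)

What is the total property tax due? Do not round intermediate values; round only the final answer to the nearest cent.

Assessed value = $2,237,360 × 0.79 = $1,767,514.4
City of Wrenford: $1,767,514.4 × 0.0074 = $13,079.60656
Oakmont Township: $1,767,514.4 × 0.00111 = $1,961.940984
Oakmont County: $1,767,514.4 × 0.01038 = $18,346.799472
Maribel CSD: $1,767,514.4 × 0.02041 = $36,074.968904
Total = $69,463.31592

$69,463.32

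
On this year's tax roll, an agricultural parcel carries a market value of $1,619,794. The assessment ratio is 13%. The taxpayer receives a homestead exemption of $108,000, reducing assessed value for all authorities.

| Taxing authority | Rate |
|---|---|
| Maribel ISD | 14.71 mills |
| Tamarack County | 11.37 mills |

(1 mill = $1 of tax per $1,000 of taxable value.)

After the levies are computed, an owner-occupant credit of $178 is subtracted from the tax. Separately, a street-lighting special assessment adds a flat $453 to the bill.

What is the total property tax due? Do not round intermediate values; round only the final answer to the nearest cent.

Assessed value = $1,619,794 × 0.13 = $210,573.22
Taxable value = $210,573.22 − $108,000 = $102,573.22
Maribel ISD: $102,573.22 × 0.01471 = $1,508.8520662
Tamarack County: $102,573.22 × 0.01137 = $1,166.2575114
Levies subtotal = $2,675.1095776
After credit = $2,675.1095776 − $178 = $2,497.1095776
Total = $2,497.1095776 + $453 = $2,950.1095776

$2,950.11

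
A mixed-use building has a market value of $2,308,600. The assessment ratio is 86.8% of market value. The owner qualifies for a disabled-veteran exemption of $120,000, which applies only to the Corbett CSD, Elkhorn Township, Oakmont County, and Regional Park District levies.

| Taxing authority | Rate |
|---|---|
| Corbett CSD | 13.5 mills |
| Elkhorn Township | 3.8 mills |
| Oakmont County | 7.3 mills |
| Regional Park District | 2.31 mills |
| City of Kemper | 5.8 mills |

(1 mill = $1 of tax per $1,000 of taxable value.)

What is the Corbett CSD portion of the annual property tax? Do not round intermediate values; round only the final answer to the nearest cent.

Assessed value = $2,308,600 × 0.868 = $2,003,864.8
Corbett CSD taxable value = $2,003,864.8 − $120,000 = $1,883,864.8
Corbett CSD levy = $1,883,864.8 × 0.0135 = $25,432.1748

$25,432.17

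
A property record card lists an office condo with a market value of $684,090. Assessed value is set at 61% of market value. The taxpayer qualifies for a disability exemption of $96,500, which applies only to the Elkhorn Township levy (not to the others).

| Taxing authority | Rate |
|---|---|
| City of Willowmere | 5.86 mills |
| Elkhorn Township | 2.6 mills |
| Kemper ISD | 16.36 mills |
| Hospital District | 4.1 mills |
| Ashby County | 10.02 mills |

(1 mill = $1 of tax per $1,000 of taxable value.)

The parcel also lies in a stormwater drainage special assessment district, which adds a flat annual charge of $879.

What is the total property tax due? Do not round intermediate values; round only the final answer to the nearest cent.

Assessed value = $684,090 × 0.61 = $417,294.9
City of Willowmere: $417,294.9 × 0.00586 = $2,445.348114
Elkhorn Township: ($417,294.9 − $96,500) × 0.0026 = $320,794.9 × 0.0026 = $834.06674
Kemper ISD: $417,294.9 × 0.01636 = $6,826.944564
Hospital District: $417,294.9 × 0.0041 = $1,710.90909
Ashby County: $417,294.9 × 0.01002 = $4,181.294898
Levies subtotal = $15,998.563406
Total = $15,998.563406 + $879 = $16,877.563406

$16,877.56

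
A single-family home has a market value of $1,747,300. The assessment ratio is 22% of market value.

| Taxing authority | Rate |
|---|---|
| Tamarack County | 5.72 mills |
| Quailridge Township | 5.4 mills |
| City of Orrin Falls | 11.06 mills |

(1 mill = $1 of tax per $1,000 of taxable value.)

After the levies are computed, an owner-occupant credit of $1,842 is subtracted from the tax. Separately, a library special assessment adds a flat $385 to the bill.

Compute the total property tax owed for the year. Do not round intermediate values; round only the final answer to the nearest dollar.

Assessed value = $1,747,300 × 0.22 = $384,406
Tamarack County: $384,406 × 0.00572 = $2,198.80232
Quailridge Township: $384,406 × 0.0054 = $2,075.7924
City of Orrin Falls: $384,406 × 0.01106 = $4,251.53036
Levies subtotal = $8,526.12508
After credit = $8,526.12508 − $1,842 = $6,684.12508
Total = $6,684.12508 + $385 = $7,069.12508

$7,069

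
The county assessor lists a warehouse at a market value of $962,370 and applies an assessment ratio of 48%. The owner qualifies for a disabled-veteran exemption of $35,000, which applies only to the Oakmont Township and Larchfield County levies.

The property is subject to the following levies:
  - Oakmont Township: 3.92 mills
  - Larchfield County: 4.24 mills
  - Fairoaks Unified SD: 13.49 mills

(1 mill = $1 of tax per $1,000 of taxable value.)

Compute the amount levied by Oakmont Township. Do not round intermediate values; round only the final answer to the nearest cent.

$1,673.60

Assessed value = $962,370 × 0.48 = $461,937.6
Oakmont Township taxable value = $461,937.6 − $35,000 = $426,937.6
Oakmont Township levy = $426,937.6 × 0.00392 = $1,673.595392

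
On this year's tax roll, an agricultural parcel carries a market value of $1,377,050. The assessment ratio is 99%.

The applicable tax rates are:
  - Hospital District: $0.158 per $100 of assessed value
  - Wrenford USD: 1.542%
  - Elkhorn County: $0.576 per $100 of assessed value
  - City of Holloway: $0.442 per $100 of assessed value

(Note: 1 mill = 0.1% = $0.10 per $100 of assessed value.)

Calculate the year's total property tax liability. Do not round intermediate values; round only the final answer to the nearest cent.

Assessed value = $1,377,050 × 0.99 = $1,363,279.5
Hospital District: $1,363,279.5 × 0.00158 = $2,153.98161
Wrenford USD: $1,363,279.5 × 0.01542 = $21,021.76989
Elkhorn County: $1,363,279.5 × 0.00576 = $7,852.48992
City of Holloway: $1,363,279.5 × 0.00442 = $6,025.69539
Total = $37,053.93681

$37,053.94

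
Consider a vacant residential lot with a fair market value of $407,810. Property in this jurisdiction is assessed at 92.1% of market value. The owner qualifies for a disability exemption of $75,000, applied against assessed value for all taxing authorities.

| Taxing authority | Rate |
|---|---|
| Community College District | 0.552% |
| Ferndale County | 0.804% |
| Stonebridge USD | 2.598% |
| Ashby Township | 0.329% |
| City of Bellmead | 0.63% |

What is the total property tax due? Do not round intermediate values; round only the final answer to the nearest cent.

Assessed value = $407,810 × 0.921 = $375,593.01
Taxable value = $375,593.01 − $75,000 = $300,593.01
Community College District: $300,593.01 × 0.00552 = $1,659.2734152
Ferndale County: $300,593.01 × 0.00804 = $2,416.7678004
Stonebridge USD: $300,593.01 × 0.02598 = $7,809.4063998
Ashby Township: $300,593.01 × 0.00329 = $988.9510029
City of Bellmead: $300,593.01 × 0.0063 = $1,893.735963
Total = $1,659.2734152 + $2,416.7678004 + $7,809.4063998 + $988.9510029 + $1,893.735963 = $14,768.1345813

$14,768.13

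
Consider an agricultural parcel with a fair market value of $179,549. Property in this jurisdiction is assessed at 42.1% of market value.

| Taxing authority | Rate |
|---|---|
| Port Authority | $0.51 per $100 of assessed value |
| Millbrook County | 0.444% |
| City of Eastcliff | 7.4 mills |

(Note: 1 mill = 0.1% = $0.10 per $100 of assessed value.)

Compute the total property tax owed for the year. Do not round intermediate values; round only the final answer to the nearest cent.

Assessed value = $179,549 × 0.421 = $75,590.129
Port Authority: $75,590.129 × 0.0051 = $385.5096579
Millbrook County: $75,590.129 × 0.00444 = $335.62017276
City of Eastcliff: $75,590.129 × 0.0074 = $559.3669546
Total = $1,280.49678526

$1,280.50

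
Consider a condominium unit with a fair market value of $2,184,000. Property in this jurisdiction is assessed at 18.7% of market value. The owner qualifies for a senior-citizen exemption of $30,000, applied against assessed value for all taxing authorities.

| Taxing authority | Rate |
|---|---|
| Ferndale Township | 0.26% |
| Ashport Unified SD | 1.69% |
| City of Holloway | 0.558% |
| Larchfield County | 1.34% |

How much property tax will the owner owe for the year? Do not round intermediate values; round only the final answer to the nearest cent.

Assessed value = $2,184,000 × 0.187 = $408,408
Taxable value = $408,408 − $30,000 = $378,408
Ferndale Township: $378,408 × 0.0026 = $983.8608
Ashport Unified SD: $378,408 × 0.0169 = $6,395.0952
City of Holloway: $378,408 × 0.00558 = $2,111.51664
Larchfield County: $378,408 × 0.0134 = $5,070.6672
Total = $983.8608 + $6,395.0952 + $2,111.51664 + $5,070.6672 = $14,561.13984

$14,561.14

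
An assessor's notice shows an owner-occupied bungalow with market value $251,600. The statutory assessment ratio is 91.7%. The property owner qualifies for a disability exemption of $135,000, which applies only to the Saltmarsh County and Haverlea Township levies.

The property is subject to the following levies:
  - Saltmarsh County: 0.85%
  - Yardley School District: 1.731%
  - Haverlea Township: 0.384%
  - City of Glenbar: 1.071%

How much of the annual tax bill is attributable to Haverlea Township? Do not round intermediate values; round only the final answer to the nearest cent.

Assessed value = $251,600 × 0.917 = $230,717.2
Haverlea Township taxable value = $230,717.2 − $135,000 = $95,717.2
Haverlea Township levy = $95,717.2 × 0.00384 = $367.554048

$367.55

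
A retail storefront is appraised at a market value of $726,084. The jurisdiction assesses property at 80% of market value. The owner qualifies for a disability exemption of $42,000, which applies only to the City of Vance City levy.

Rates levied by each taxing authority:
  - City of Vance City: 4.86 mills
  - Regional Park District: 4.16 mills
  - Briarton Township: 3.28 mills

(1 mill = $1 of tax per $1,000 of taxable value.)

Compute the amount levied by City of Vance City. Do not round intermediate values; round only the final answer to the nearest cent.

Assessed value = $726,084 × 0.8 = $580,867.2
City of Vance City taxable value = $580,867.2 − $42,000 = $538,867.2
City of Vance City levy = $538,867.2 × 0.00486 = $2,618.894592

$2,618.89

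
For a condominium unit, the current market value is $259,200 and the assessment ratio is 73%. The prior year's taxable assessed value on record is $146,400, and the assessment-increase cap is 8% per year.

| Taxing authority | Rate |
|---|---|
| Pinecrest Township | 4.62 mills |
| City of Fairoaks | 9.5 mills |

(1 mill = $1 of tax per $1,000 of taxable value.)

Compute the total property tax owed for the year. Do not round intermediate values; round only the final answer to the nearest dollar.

$2,233

Uncapped assessed value = $259,200 × 0.73 = $189,216
Cap limit = $146,400 × 1.08 = $158,112
Taxable assessed value = min($189,216, $158,112) = $158,112 (cap binds)
Pinecrest Township: $158,112 × 0.00462 = $730.47744
City of Fairoaks: $158,112 × 0.0095 = $1,502.064
Total = $2,232.54144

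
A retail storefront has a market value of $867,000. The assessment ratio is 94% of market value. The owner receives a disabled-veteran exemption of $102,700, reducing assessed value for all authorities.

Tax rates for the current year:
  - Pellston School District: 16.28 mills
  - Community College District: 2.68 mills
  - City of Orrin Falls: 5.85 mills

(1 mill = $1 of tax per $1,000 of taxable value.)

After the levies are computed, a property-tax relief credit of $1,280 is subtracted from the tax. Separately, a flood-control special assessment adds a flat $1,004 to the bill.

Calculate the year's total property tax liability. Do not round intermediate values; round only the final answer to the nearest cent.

$17,395.67

Assessed value = $867,000 × 0.94 = $814,980
Taxable value = $814,980 − $102,700 = $712,280
Pellston School District: $712,280 × 0.01628 = $11,595.9184
Community College District: $712,280 × 0.00268 = $1,908.9104
City of Orrin Falls: $712,280 × 0.00585 = $4,166.838
Levies subtotal = $17,671.6668
After credit = $17,671.6668 − $1,280 = $16,391.6668
Total = $16,391.6668 + $1,004 = $17,395.6668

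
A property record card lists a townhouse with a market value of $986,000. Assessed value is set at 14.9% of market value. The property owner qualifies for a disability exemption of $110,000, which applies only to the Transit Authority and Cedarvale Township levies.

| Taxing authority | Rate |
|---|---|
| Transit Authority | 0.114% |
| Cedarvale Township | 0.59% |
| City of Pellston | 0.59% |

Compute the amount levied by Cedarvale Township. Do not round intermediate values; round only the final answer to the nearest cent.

$217.79

Assessed value = $986,000 × 0.149 = $146,914
Cedarvale Township taxable value = $146,914 − $110,000 = $36,914
Cedarvale Township levy = $36,914 × 0.0059 = $217.7926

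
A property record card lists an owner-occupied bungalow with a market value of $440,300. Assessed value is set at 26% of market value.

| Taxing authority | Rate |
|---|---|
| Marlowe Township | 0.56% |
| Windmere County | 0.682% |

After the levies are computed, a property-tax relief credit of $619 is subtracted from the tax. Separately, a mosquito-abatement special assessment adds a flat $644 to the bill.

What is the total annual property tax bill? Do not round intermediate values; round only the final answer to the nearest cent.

Assessed value = $440,300 × 0.26 = $114,478
Marlowe Township: $114,478 × 0.0056 = $641.0768
Windmere County: $114,478 × 0.00682 = $780.73996
Levies subtotal = $1,421.81676
After credit = $1,421.81676 − $619 = $802.81676
Total = $802.81676 + $644 = $1,446.81676

$1,446.82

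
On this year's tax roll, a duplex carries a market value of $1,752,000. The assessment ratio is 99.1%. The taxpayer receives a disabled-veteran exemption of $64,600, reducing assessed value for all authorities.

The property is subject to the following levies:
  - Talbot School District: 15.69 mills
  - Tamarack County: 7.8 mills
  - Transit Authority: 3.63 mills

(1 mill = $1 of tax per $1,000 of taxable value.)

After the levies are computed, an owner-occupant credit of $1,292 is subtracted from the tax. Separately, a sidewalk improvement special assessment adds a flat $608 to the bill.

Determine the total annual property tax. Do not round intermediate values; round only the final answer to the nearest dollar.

Assessed value = $1,752,000 × 0.991 = $1,736,232
Taxable value = $1,736,232 − $64,600 = $1,671,632
Talbot School District: $1,671,632 × 0.01569 = $26,227.90608
Tamarack County: $1,671,632 × 0.0078 = $13,038.7296
Transit Authority: $1,671,632 × 0.00363 = $6,068.02416
Levies subtotal = $45,334.65984
After credit = $45,334.65984 − $1,292 = $44,042.65984
Total = $44,042.65984 + $608 = $44,650.65984

$44,651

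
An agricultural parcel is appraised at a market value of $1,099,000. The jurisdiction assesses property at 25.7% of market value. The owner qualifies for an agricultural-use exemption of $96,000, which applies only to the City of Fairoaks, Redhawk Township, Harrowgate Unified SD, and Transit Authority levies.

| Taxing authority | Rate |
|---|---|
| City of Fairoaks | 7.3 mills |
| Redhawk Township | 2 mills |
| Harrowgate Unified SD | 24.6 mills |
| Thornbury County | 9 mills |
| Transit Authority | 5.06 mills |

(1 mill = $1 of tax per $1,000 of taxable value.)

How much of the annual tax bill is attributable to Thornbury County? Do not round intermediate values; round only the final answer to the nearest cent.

$2,541.99

Assessed value = $1,099,000 × 0.257 = $282,443
Thornbury County taxable value = $282,443 (exemption does not apply)
Thornbury County levy = $282,443 × 0.009 = $2,541.987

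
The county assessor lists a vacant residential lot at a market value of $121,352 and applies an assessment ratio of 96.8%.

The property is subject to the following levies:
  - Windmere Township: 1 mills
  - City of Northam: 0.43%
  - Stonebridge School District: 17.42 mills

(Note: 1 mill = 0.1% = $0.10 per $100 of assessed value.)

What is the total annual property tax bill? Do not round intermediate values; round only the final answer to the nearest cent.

$2,668.89

Assessed value = $121,352 × 0.968 = $117,468.736
Windmere Township: $117,468.736 × 0.001 = $117.468736
City of Northam: $117,468.736 × 0.0043 = $505.1155648
Stonebridge School District: $117,468.736 × 0.01742 = $2,046.30538112
Total = $2,668.88968192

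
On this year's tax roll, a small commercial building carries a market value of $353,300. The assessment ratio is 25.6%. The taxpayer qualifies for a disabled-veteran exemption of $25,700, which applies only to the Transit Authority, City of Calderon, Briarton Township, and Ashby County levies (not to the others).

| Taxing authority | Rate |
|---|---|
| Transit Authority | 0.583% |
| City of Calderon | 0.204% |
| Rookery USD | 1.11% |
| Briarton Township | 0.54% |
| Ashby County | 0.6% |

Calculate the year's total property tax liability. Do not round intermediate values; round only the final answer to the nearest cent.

Assessed value = $353,300 × 0.256 = $90,444.8
Transit Authority: ($90,444.8 − $25,700) × 0.00583 = $64,744.8 × 0.00583 = $377.462184
City of Calderon: ($90,444.8 − $25,700) × 0.00204 = $64,744.8 × 0.00204 = $132.079392
Rookery USD: $90,444.8 × 0.0111 = $1,003.93728
Briarton Township: ($90,444.8 − $25,700) × 0.0054 = $64,744.8 × 0.0054 = $349.62192
Ashby County: ($90,444.8 − $25,700) × 0.006 = $64,744.8 × 0.006 = $388.4688
Total = $2,251.569576

$2,251.57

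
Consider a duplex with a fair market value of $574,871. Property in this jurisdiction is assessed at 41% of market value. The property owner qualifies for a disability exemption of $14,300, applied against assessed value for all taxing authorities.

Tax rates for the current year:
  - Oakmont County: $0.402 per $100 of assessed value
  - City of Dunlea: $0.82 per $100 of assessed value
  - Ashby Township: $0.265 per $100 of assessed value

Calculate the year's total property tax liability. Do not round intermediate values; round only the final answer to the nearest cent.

Assessed value = $574,871 × 0.41 = $235,697.11
Taxable value = $235,697.11 − $14,300 = $221,397.11
Oakmont County: $221,397.11 × 0.00402 = $890.0163822
City of Dunlea: $221,397.11 × 0.0082 = $1,815.456302
Ashby Township: $221,397.11 × 0.00265 = $586.7023415
Total = $890.0163822 + $1,815.456302 + $586.7023415 = $3,292.1750257

$3,292.18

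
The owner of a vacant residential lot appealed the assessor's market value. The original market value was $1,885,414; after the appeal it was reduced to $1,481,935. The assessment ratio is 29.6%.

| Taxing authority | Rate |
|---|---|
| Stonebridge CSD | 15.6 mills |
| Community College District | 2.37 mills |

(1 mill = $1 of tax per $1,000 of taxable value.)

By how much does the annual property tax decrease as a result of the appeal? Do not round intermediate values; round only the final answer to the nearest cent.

$2,146.15

Old assessed value = $1,885,414 × 0.296 = $558,082.544
New assessed value = $1,481,935 × 0.296 = $438,652.76
Combined rate = 0.0156 + 0.00237 = 0.01797
Old tax = $558,082.544 × 0.01797 = $10,028.74331568
New tax = $438,652.76 × 0.01797 = $7,882.5900972
Reduction = $10,028.74331568 − $7,882.5900972 = $2,146.15321848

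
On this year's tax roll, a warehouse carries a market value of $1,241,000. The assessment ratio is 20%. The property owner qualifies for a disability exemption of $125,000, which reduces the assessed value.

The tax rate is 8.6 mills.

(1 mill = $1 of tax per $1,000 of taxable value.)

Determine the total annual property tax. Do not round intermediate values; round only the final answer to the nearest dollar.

$1,060

Assessed value = $1,241,000 × 0.2 = $248,200
Taxable value = $248,200 − $125,000 = $123,200
Tax = $123,200 × 0.0086 = $1,059.52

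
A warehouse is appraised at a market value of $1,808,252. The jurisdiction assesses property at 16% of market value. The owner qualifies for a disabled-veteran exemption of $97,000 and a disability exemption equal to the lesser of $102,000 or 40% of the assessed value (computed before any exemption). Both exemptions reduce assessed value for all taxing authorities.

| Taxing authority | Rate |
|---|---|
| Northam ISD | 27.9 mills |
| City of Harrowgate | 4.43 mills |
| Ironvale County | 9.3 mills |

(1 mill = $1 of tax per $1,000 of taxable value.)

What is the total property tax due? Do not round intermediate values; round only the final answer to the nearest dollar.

Assessed value = $1,808,252 × 0.16 = $289,320.32
Disability exemption = min($102,000, 40% × $289,320.32) = min($102,000, $115,728.128) = $102,000 (dollar cap binds)
Taxable value = $289,320.32 − $97,000 − $102,000 = $90,320.32
Northam ISD: $90,320.32 × 0.0279 = $2,519.936928
City of Harrowgate: $90,320.32 × 0.00443 = $400.1190176
Ironvale County: $90,320.32 × 0.0093 = $839.978976
Total = $3,760.0349216

$3,760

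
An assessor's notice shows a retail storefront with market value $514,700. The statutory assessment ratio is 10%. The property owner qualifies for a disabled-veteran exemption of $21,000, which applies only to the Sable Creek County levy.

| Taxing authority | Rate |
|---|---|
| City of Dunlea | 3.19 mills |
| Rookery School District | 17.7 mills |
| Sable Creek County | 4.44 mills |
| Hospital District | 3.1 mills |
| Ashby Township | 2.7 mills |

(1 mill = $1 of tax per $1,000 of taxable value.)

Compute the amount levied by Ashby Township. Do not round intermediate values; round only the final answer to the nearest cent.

Assessed value = $514,700 × 0.1 = $51,470
Ashby Township taxable value = $51,470 (exemption does not apply)
Ashby Township levy = $51,470 × 0.0027 = $138.969

$138.97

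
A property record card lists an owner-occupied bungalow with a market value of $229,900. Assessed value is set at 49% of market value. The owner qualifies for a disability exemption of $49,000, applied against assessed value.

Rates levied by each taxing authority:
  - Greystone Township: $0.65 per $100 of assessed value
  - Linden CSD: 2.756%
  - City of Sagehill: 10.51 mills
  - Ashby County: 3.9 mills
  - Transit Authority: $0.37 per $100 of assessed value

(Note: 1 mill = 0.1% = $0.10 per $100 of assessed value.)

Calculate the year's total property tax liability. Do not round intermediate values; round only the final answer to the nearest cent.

Assessed value = $229,900 × 0.49 = $112,651
Taxable value = $112,651 − $49,000 = $63,651
Greystone Township: $63,651 × 0.0065 = $413.7315
Linden CSD: $63,651 × 0.02756 = $1,754.22156
City of Sagehill: $63,651 × 0.01051 = $668.97201
Ashby County: $63,651 × 0.0039 = $248.2389
Transit Authority: $63,651 × 0.0037 = $235.5087
Total = $3,320.67267

$3,320.67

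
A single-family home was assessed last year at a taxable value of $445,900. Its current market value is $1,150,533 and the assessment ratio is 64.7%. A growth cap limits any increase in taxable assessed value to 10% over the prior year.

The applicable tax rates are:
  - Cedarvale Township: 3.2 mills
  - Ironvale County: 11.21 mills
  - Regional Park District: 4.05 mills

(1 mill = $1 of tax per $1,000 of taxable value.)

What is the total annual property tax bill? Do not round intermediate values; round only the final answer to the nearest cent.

Uncapped assessed value = $1,150,533 × 0.647 = $744,394.851
Cap limit = $445,900 × 1.1 = $490,490
Taxable assessed value = min($744,394.851, $490,490) = $490,490 (cap binds)
Cedarvale Township: $490,490 × 0.0032 = $1,569.568
Ironvale County: $490,490 × 0.01121 = $5,498.3929
Regional Park District: $490,490 × 0.00405 = $1,986.4845
Total = $9,054.4454

$9,054.45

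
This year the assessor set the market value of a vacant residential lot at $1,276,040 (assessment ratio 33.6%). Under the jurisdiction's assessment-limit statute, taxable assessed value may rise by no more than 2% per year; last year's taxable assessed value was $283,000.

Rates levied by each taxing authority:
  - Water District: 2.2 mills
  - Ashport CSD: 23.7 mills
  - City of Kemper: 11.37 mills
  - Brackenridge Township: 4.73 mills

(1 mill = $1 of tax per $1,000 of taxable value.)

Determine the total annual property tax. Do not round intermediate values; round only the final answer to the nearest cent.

Uncapped assessed value = $1,276,040 × 0.336 = $428,749.44
Cap limit = $283,000 × 1.02 = $288,660
Taxable assessed value = min($428,749.44, $288,660) = $288,660 (cap binds)
Water District: $288,660 × 0.0022 = $635.052
Ashport CSD: $288,660 × 0.0237 = $6,841.242
City of Kemper: $288,660 × 0.01137 = $3,282.0642
Brackenridge Township: $288,660 × 0.00473 = $1,365.3618
Total = $12,123.72

$12,123.72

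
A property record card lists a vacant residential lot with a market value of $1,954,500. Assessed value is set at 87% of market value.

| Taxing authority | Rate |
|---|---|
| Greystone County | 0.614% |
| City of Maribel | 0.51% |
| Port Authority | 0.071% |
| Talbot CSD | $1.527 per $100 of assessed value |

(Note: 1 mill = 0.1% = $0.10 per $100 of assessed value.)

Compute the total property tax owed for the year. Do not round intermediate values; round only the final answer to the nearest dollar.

$46,285

Assessed value = $1,954,500 × 0.87 = $1,700,415
Greystone County: $1,700,415 × 0.00614 = $10,440.5481
City of Maribel: $1,700,415 × 0.0051 = $8,672.1165
Port Authority: $1,700,415 × 0.00071 = $1,207.29465
Talbot CSD: $1,700,415 × 0.01527 = $25,965.33705
Total = $46,285.2963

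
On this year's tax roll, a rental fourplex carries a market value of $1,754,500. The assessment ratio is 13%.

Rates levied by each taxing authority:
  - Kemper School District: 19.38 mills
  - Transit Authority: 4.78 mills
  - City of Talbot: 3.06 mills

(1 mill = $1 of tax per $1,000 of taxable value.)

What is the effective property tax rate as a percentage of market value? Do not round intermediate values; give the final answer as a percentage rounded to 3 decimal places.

0.354%

Assessed value = $1,754,500 × 0.13 = $228,085
Kemper School District: $228,085 × 0.01938 = $4,420.2873
Transit Authority: $228,085 × 0.00478 = $1,090.2463
City of Talbot: $228,085 × 0.00306 = $697.9401
Total tax = $6,208.4737
Effective rate = $6,208.4737 ÷ $1,754,500 = 0.354% of market value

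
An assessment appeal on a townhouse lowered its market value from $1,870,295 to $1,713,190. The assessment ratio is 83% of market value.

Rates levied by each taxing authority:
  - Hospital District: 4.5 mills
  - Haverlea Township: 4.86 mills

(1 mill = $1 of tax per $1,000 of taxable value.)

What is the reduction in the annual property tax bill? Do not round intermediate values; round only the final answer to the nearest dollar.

$1,221

Old assessed value = $1,870,295 × 0.83 = $1,552,344.85
New assessed value = $1,713,190 × 0.83 = $1,421,947.7
Combined rate = 0.0045 + 0.00486 = 0.00936
Old tax = $1,552,344.85 × 0.00936 = $14,529.947796
New tax = $1,421,947.7 × 0.00936 = $13,309.430472
Reduction = $14,529.947796 − $13,309.430472 = $1,220.517324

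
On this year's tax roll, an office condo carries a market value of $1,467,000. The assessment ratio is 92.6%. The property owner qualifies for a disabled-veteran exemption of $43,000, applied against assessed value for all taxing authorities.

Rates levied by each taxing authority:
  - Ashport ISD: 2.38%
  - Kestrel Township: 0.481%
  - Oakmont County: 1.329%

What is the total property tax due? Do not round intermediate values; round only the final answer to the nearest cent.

Assessed value = $1,467,000 × 0.926 = $1,358,442
Taxable value = $1,358,442 − $43,000 = $1,315,442
Ashport ISD: $1,315,442 × 0.0238 = $31,307.5196
Kestrel Township: $1,315,442 × 0.00481 = $6,327.27602
Oakmont County: $1,315,442 × 0.01329 = $17,482.22418
Total = $31,307.5196 + $6,327.27602 + $17,482.22418 = $55,117.0198

$55,117.02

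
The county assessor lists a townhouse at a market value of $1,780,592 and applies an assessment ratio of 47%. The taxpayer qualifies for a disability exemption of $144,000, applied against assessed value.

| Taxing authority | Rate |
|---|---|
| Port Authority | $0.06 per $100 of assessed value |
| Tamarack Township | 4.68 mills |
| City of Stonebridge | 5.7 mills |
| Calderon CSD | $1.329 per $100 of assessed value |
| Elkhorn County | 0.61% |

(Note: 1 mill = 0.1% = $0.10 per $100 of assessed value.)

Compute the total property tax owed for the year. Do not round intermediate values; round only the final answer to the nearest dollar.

Assessed value = $1,780,592 × 0.47 = $836,878.24
Taxable value = $836,878.24 − $144,000 = $692,878.24
Port Authority: $692,878.24 × 0.0006 = $415.726944
Tamarack Township: $692,878.24 × 0.00468 = $3,242.6701632
City of Stonebridge: $692,878.24 × 0.0057 = $3,949.405968
Calderon CSD: $692,878.24 × 0.01329 = $9,208.3518096
Elkhorn County: $692,878.24 × 0.0061 = $4,226.557264
Total = $21,042.7121488

$21,043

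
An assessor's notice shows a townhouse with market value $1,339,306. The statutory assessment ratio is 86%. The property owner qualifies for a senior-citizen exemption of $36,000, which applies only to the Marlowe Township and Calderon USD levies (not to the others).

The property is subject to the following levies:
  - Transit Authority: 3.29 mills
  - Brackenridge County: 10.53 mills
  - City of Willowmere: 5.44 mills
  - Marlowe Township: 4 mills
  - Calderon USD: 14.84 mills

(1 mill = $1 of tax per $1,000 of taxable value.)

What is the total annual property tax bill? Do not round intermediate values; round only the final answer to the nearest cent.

$43,205.46

Assessed value = $1,339,306 × 0.86 = $1,151,803.16
Transit Authority: $1,151,803.16 × 0.00329 = $3,789.4323964
Brackenridge County: $1,151,803.16 × 0.01053 = $12,128.4872748
City of Willowmere: $1,151,803.16 × 0.00544 = $6,265.8091904
Marlowe Township: ($1,151,803.16 − $36,000) × 0.004 = $1,115,803.16 × 0.004 = $4,463.21264
Calderon USD: ($1,151,803.16 − $36,000) × 0.01484 = $1,115,803.16 × 0.01484 = $16,558.5188944
Total = $43,205.460396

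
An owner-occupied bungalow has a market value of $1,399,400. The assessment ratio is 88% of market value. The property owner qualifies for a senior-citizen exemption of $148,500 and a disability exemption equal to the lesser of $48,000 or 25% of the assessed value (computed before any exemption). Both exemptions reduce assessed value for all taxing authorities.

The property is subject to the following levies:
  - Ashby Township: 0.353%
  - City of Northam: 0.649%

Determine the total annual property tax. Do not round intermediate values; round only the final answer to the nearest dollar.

Assessed value = $1,399,400 × 0.88 = $1,231,472
Disability exemption = min($48,000, 25% × $1,231,472) = min($48,000, $307,868) = $48,000 (dollar cap binds)
Taxable value = $1,231,472 − $148,500 − $48,000 = $1,034,972
Ashby Township: $1,034,972 × 0.00353 = $3,653.45116
City of Northam: $1,034,972 × 0.00649 = $6,716.96828
Total = $10,370.41944

$10,370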